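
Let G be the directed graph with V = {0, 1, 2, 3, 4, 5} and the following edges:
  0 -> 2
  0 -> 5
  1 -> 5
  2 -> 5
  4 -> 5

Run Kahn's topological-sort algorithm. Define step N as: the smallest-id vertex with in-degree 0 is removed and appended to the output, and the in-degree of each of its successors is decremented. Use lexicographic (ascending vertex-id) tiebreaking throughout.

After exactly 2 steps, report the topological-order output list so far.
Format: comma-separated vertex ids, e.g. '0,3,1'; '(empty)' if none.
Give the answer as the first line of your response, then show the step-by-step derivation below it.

0,1

step 1: output 0; order=[0]; indeg=(0,0,0,0,0,3)
step 2: output 1; order=[0,1]; indeg=(0,0,0,0,0,2)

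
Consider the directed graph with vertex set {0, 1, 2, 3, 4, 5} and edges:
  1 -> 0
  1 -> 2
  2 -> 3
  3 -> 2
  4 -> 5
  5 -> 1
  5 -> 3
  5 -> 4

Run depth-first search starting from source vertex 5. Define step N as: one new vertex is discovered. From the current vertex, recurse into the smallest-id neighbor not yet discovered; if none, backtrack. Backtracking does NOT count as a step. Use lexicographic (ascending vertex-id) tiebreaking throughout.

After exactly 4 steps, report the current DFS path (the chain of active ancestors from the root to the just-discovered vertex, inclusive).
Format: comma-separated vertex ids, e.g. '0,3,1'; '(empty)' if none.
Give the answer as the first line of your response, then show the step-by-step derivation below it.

5,1,2

step 1: discover 5; path=5; order=5
step 2: discover 1; path=5>1; order=5,1
step 3: discover 0; path=5>1>0; order=5,1,0
step 4: discover 2; path=5>1>2; order=5,1,0,2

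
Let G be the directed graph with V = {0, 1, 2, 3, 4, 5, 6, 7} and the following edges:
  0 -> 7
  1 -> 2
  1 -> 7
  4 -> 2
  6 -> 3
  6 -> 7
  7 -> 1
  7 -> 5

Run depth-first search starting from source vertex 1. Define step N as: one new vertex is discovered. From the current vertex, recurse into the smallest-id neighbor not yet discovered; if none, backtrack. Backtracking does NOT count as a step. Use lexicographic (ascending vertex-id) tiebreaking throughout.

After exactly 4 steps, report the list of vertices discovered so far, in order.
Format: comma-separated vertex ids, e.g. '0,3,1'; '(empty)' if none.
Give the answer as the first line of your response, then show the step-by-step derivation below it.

1,2,7,5

step 1: discover 1; path=1; order=1
step 2: discover 2; path=1>2; order=1,2
step 3: discover 7; path=1>7; order=1,2,7
step 4: discover 5; path=1>7>5; order=1,2,7,5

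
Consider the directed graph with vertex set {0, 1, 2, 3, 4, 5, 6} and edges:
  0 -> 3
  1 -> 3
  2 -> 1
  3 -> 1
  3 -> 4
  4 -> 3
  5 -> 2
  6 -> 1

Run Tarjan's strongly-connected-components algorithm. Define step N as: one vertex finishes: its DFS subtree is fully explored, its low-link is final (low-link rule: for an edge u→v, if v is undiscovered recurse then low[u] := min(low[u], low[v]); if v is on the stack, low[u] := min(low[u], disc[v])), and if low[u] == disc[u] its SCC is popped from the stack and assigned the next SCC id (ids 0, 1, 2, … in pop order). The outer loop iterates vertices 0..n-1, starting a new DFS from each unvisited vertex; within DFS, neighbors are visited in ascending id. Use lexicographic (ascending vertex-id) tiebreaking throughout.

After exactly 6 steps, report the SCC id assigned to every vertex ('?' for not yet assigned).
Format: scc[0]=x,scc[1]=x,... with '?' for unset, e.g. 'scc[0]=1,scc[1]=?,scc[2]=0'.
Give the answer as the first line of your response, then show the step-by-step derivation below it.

scc[0]=1,scc[1]=0,scc[2]=2,scc[3]=0,scc[4]=0,scc[5]=3,scc[6]=?

step 1: low=(low[0]=0,low[1]=1,low[2]=?,low[3]=1,low[4]=?,low[5]=?,low[6]=?); scc=(scc[0]=?,scc[1]=?,scc[2]=?,scc[3]=?,scc[4]=?,scc[5]=?,scc[6]=?)
step 2: low=(low[0]=0,low[1]=1,low[2]=?,low[3]=1,low[4]=1,low[5]=?,low[6]=?); scc=(scc[0]=?,scc[1]=?,scc[2]=?,scc[3]=?,scc[4]=?,scc[5]=?,scc[6]=?)
step 3: low=(low[0]=0,low[1]=1,low[2]=?,low[3]=1,low[4]=1,low[5]=?,low[6]=?); scc=(scc[0]=?,scc[1]=0,scc[2]=?,scc[3]=0,scc[4]=0,scc[5]=?,scc[6]=?)
step 4: low=(low[0]=0,low[1]=1,low[2]=?,low[3]=1,low[4]=1,low[5]=?,low[6]=?); scc=(scc[0]=1,scc[1]=0,scc[2]=?,scc[3]=0,scc[4]=0,scc[5]=?,scc[6]=?)
step 5: low=(low[0]=0,low[1]=1,low[2]=4,low[3]=1,low[4]=1,low[5]=?,low[6]=?); scc=(scc[0]=1,scc[1]=0,scc[2]=2,scc[3]=0,scc[4]=0,scc[5]=?,scc[6]=?)
step 6: low=(low[0]=0,low[1]=1,low[2]=4,low[3]=1,low[4]=1,low[5]=5,low[6]=?); scc=(scc[0]=1,scc[1]=0,scc[2]=2,scc[3]=0,scc[4]=0,scc[5]=3,scc[6]=?)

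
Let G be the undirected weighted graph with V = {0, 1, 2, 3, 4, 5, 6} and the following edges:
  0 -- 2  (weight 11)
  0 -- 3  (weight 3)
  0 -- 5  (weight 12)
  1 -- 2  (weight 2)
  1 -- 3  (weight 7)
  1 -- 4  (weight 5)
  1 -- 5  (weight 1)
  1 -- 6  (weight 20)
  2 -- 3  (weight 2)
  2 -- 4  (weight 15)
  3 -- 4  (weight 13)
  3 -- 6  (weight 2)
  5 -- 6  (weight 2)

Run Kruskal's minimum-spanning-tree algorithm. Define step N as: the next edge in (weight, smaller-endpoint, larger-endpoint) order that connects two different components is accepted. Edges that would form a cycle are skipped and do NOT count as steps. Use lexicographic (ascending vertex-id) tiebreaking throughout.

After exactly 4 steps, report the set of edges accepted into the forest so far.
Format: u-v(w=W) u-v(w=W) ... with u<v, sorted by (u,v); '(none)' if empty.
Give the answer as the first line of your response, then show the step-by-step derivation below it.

1-2(w=2) 1-5(w=1) 2-3(w=2) 3-6(w=2)

step 1: add edge 1-5 (w=1); MST = {1-5(w=1)}
step 2: add edge 1-2 (w=2); MST = {1-2(w=2) 1-5(w=1)}
step 3: add edge 2-3 (w=2); MST = {1-2(w=2) 1-5(w=1) 2-3(w=2)}
step 4: add edge 3-6 (w=2); MST = {1-2(w=2) 1-5(w=1) 2-3(w=2) 3-6(w=2)}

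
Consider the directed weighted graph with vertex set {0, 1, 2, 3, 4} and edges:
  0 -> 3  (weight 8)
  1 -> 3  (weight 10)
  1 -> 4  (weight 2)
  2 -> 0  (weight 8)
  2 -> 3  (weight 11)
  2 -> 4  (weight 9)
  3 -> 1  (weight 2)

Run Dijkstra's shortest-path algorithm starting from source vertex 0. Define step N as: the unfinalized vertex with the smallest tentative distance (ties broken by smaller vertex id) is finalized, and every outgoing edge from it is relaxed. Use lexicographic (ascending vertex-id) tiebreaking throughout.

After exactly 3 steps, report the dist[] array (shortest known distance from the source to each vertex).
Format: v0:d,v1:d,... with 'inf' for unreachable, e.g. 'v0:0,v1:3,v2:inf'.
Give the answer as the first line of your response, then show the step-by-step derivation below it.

v0:0,v1:10,v2:inf,v3:8,v4:12

step 1: dist = v0:0,v1:inf,v2:inf,v3:8,v4:inf
step 2: dist = v0:0,v1:10,v2:inf,v3:8,v4:inf
step 3: dist = v0:0,v1:10,v2:inf,v3:8,v4:12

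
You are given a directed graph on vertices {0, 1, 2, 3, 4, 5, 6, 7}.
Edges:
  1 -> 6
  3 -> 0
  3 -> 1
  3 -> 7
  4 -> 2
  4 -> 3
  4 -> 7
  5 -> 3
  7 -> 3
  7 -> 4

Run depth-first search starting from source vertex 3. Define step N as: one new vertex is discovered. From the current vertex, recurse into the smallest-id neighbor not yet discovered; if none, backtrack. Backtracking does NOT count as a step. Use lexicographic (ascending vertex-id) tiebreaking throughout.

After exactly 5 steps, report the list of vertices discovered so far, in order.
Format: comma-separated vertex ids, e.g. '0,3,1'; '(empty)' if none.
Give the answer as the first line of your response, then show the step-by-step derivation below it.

3,0,1,6,7

step 1: discover 3; path=3; order=3
step 2: discover 0; path=3>0; order=3,0
step 3: discover 1; path=3>1; order=3,0,1
step 4: discover 6; path=3>1>6; order=3,0,1,6
step 5: discover 7; path=3>7; order=3,0,1,6,7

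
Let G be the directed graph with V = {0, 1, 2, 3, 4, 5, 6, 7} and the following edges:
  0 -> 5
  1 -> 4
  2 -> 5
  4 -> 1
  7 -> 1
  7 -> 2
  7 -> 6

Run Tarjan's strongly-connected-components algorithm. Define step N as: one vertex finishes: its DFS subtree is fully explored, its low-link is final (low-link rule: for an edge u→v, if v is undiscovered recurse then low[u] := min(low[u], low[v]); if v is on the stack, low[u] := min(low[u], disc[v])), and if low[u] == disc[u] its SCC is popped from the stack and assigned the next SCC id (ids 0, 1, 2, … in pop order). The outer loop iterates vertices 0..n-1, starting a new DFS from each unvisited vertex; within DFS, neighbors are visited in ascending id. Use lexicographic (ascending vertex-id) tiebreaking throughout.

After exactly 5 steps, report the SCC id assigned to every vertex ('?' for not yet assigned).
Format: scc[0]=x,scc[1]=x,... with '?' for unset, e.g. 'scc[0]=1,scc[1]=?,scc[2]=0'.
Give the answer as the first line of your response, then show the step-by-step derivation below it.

scc[0]=1,scc[1]=2,scc[2]=3,scc[3]=?,scc[4]=2,scc[5]=0,scc[6]=?,scc[7]=?

step 1: low=(low[0]=0,low[1]=?,low[2]=?,low[3]=?,low[4]=?,low[5]=1,low[6]=?,low[7]=?); scc=(scc[0]=?,scc[1]=?,scc[2]=?,scc[3]=?,scc[4]=?,scc[5]=0,scc[6]=?,scc[7]=?)
step 2: low=(low[0]=0,low[1]=?,low[2]=?,low[3]=?,low[4]=?,low[5]=1,low[6]=?,low[7]=?); scc=(scc[0]=1,scc[1]=?,scc[2]=?,scc[3]=?,scc[4]=?,scc[5]=0,scc[6]=?,scc[7]=?)
step 3: low=(low[0]=0,low[1]=2,low[2]=?,low[3]=?,low[4]=2,low[5]=1,low[6]=?,low[7]=?); scc=(scc[0]=1,scc[1]=?,scc[2]=?,scc[3]=?,scc[4]=?,scc[5]=0,scc[6]=?,scc[7]=?)
step 4: low=(low[0]=0,low[1]=2,low[2]=?,low[3]=?,low[4]=2,low[5]=1,low[6]=?,low[7]=?); scc=(scc[0]=1,scc[1]=2,scc[2]=?,scc[3]=?,scc[4]=2,scc[5]=0,scc[6]=?,scc[7]=?)
step 5: low=(low[0]=0,low[1]=2,low[2]=4,low[3]=?,low[4]=2,low[5]=1,low[6]=?,low[7]=?); scc=(scc[0]=1,scc[1]=2,scc[2]=3,scc[3]=?,scc[4]=2,scc[5]=0,scc[6]=?,scc[7]=?)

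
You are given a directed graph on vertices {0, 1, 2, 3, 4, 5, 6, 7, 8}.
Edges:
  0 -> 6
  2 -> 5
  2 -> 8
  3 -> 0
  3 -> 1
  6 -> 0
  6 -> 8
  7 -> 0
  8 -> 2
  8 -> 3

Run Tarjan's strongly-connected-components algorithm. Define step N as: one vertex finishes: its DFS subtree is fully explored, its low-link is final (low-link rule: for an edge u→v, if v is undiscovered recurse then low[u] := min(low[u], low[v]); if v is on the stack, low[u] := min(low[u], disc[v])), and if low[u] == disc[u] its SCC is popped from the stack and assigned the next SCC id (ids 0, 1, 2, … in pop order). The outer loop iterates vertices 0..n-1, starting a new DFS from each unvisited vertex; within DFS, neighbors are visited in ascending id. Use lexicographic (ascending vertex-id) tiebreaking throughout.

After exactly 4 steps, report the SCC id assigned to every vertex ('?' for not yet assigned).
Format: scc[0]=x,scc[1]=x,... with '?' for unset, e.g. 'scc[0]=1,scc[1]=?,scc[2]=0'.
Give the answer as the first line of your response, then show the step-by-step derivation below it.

scc[0]=?,scc[1]=1,scc[2]=?,scc[3]=?,scc[4]=?,scc[5]=0,scc[6]=?,scc[7]=?,scc[8]=?

step 1: low=(low[0]=0,low[1]=?,low[2]=3,low[3]=?,low[4]=?,low[5]=4,low[6]=0,low[7]=?,low[8]=2); scc=(scc[0]=?,scc[1]=?,scc[2]=?,scc[3]=?,scc[4]=?,scc[5]=0,scc[6]=?,scc[7]=?,scc[8]=?)
step 2: low=(low[0]=0,low[1]=?,low[2]=2,low[3]=?,low[4]=?,low[5]=4,low[6]=0,low[7]=?,low[8]=2); scc=(scc[0]=?,scc[1]=?,scc[2]=?,scc[3]=?,scc[4]=?,scc[5]=0,scc[6]=?,scc[7]=?,scc[8]=?)
step 3: low=(low[0]=0,low[1]=6,low[2]=2,low[3]=0,low[4]=?,low[5]=4,low[6]=0,low[7]=?,low[8]=2); scc=(scc[0]=?,scc[1]=1,scc[2]=?,scc[3]=?,scc[4]=?,scc[5]=0,scc[6]=?,scc[7]=?,scc[8]=?)
step 4: low=(low[0]=0,low[1]=6,low[2]=2,low[3]=0,low[4]=?,low[5]=4,low[6]=0,low[7]=?,low[8]=2); scc=(scc[0]=?,scc[1]=1,scc[2]=?,scc[3]=?,scc[4]=?,scc[5]=0,scc[6]=?,scc[7]=?,scc[8]=?)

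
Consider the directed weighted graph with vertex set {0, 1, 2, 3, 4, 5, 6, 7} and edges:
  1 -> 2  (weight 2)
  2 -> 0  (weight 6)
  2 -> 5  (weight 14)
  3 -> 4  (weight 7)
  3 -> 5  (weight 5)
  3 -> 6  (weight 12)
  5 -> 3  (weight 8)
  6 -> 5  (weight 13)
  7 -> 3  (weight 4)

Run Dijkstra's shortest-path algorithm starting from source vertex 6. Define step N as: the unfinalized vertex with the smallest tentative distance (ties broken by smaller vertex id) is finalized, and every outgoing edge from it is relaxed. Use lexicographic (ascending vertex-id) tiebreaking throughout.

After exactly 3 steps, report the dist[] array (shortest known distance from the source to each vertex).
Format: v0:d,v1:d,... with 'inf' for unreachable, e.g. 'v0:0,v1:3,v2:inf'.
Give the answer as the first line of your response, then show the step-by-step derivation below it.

v0:inf,v1:inf,v2:inf,v3:21,v4:28,v5:13,v6:0,v7:inf

step 1: dist = v0:inf,v1:inf,v2:inf,v3:inf,v4:inf,v5:13,v6:0,v7:inf
step 2: dist = v0:inf,v1:inf,v2:inf,v3:21,v4:inf,v5:13,v6:0,v7:inf
step 3: dist = v0:inf,v1:inf,v2:inf,v3:21,v4:28,v5:13,v6:0,v7:inf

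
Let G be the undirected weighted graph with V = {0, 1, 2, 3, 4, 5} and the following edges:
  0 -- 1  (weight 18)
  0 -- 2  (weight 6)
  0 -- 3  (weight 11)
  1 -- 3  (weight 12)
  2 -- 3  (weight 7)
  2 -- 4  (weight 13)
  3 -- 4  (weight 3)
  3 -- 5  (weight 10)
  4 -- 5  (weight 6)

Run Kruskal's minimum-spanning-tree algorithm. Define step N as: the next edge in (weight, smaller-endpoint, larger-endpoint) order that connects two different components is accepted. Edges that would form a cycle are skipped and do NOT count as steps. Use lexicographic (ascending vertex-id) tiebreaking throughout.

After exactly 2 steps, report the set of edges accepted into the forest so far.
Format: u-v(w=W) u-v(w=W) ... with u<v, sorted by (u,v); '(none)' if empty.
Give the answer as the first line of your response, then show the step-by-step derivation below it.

0-2(w=6) 3-4(w=3)

step 1: add edge 3-4 (w=3); MST = {3-4(w=3)}
step 2: add edge 0-2 (w=6); MST = {0-2(w=6) 3-4(w=3)}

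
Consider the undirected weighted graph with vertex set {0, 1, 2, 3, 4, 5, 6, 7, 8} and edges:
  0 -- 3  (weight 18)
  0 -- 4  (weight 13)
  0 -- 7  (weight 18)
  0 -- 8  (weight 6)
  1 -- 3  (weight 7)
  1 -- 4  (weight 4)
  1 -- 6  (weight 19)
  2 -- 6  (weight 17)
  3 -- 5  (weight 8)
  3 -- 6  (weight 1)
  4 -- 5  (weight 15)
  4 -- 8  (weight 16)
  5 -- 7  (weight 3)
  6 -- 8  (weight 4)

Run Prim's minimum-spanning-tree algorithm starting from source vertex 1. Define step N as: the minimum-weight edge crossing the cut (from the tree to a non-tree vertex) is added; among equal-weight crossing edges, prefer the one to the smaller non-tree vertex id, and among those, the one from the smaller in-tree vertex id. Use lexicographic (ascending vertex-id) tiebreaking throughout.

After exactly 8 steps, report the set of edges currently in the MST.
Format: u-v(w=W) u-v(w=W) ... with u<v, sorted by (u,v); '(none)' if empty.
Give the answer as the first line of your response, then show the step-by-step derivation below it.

0-8(w=6) 1-3(w=7) 1-4(w=4) 2-6(w=17) 3-5(w=8) 3-6(w=1) 5-7(w=3) 6-8(w=4)

step 1: add edge 1-4 (w=4); MST = {1-4(w=4)}
step 2: add edge 1-3 (w=7); MST = {1-3(w=7) 1-4(w=4)}
step 3: add edge 3-6 (w=1); MST = {1-3(w=7) 1-4(w=4) 3-6(w=1)}
step 4: add edge 6-8 (w=4); MST = {1-3(w=7) 1-4(w=4) 3-6(w=1) 6-8(w=4)}
step 5: add edge 0-8 (w=6); MST = {0-8(w=6) 1-3(w=7) 1-4(w=4) 3-6(w=1) 6-8(w=4)}
step 6: add edge 3-5 (w=8); MST = {0-8(w=6) 1-3(w=7) 1-4(w=4) 3-5(w=8) 3-6(w=1) 6-8(w=4)}
step 7: add edge 5-7 (w=3); MST = {0-8(w=6) 1-3(w=7) 1-4(w=4) 3-5(w=8) 3-6(w=1) 5-7(w=3) 6-8(w=4)}
step 8: add edge 2-6 (w=17); MST = {0-8(w=6) 1-3(w=7) 1-4(w=4) 2-6(w=17) 3-5(w=8) 3-6(w=1) 5-7(w=3) 6-8(w=4)}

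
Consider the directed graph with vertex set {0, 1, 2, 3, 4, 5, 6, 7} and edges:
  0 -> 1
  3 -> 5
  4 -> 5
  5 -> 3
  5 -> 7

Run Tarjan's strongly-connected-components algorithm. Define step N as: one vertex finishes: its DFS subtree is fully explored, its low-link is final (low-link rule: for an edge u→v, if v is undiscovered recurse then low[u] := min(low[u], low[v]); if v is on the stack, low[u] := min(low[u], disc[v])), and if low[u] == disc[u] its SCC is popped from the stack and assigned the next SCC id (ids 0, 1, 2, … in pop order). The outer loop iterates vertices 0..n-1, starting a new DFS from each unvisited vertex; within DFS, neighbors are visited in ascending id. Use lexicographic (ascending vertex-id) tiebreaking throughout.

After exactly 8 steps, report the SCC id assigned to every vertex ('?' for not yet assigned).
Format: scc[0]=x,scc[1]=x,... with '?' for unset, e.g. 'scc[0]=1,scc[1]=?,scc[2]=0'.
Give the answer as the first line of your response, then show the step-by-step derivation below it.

scc[0]=1,scc[1]=0,scc[2]=2,scc[3]=4,scc[4]=5,scc[5]=4,scc[6]=6,scc[7]=3

step 1: low=(low[0]=0,low[1]=1,low[2]=?,low[3]=?,low[4]=?,low[5]=?,low[6]=?,low[7]=?); scc=(scc[0]=?,scc[1]=0,scc[2]=?,scc[3]=?,scc[4]=?,scc[5]=?,scc[6]=?,scc[7]=?)
step 2: low=(low[0]=0,low[1]=1,low[2]=?,low[3]=?,low[4]=?,low[5]=?,low[6]=?,low[7]=?); scc=(scc[0]=1,scc[1]=0,scc[2]=?,scc[3]=?,scc[4]=?,scc[5]=?,scc[6]=?,scc[7]=?)
step 3: low=(low[0]=0,low[1]=1,low[2]=2,low[3]=?,low[4]=?,low[5]=?,low[6]=?,low[7]=?); scc=(scc[0]=1,scc[1]=0,scc[2]=2,scc[3]=?,scc[4]=?,scc[5]=?,scc[6]=?,scc[7]=?)
step 4: low=(low[0]=0,low[1]=1,low[2]=2,low[3]=3,low[4]=?,low[5]=3,low[6]=?,low[7]=5); scc=(scc[0]=1,scc[1]=0,scc[2]=2,scc[3]=?,scc[4]=?,scc[5]=?,scc[6]=?,scc[7]=3)
step 5: low=(low[0]=0,low[1]=1,low[2]=2,low[3]=3,low[4]=?,low[5]=3,low[6]=?,low[7]=5); scc=(scc[0]=1,scc[1]=0,scc[2]=2,scc[3]=?,scc[4]=?,scc[5]=?,scc[6]=?,scc[7]=3)
step 6: low=(low[0]=0,low[1]=1,low[2]=2,low[3]=3,low[4]=?,low[5]=3,low[6]=?,low[7]=5); scc=(scc[0]=1,scc[1]=0,scc[2]=2,scc[3]=4,scc[4]=?,scc[5]=4,scc[6]=?,scc[7]=3)
step 7: low=(low[0]=0,low[1]=1,low[2]=2,low[3]=3,low[4]=6,low[5]=3,low[6]=?,low[7]=5); scc=(scc[0]=1,scc[1]=0,scc[2]=2,scc[3]=4,scc[4]=5,scc[5]=4,scc[6]=?,scc[7]=3)
step 8: low=(low[0]=0,low[1]=1,low[2]=2,low[3]=3,low[4]=6,low[5]=3,low[6]=7,low[7]=5); scc=(scc[0]=1,scc[1]=0,scc[2]=2,scc[3]=4,scc[4]=5,scc[5]=4,scc[6]=6,scc[7]=3)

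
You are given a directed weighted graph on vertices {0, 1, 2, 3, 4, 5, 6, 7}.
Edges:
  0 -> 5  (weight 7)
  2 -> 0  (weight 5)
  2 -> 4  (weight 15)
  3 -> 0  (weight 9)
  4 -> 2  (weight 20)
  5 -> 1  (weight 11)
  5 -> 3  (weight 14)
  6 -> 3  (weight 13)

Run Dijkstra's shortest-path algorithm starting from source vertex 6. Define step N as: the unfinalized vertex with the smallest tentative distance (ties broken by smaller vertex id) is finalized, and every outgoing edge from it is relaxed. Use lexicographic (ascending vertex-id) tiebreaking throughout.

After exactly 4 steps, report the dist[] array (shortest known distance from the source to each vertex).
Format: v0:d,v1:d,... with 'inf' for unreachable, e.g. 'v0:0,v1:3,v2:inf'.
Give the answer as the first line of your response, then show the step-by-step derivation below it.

v0:22,v1:40,v2:inf,v3:13,v4:inf,v5:29,v6:0,v7:inf

step 1: dist = v0:inf,v1:inf,v2:inf,v3:13,v4:inf,v5:inf,v6:0,v7:inf
step 2: dist = v0:22,v1:inf,v2:inf,v3:13,v4:inf,v5:inf,v6:0,v7:inf
step 3: dist = v0:22,v1:inf,v2:inf,v3:13,v4:inf,v5:29,v6:0,v7:inf
step 4: dist = v0:22,v1:40,v2:inf,v3:13,v4:inf,v5:29,v6:0,v7:inf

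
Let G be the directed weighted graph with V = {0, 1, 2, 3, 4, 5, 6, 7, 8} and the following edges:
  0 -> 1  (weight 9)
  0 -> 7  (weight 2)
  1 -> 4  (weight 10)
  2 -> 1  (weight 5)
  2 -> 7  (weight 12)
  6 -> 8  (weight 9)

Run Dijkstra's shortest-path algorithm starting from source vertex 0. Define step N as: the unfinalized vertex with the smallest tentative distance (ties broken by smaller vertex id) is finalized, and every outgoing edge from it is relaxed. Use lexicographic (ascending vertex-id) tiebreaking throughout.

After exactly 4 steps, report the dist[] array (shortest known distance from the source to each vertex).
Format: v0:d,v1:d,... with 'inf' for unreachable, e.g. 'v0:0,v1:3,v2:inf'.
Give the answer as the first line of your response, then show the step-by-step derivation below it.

v0:0,v1:9,v2:inf,v3:inf,v4:19,v5:inf,v6:inf,v7:2,v8:inf

step 1: dist = v0:0,v1:9,v2:inf,v3:inf,v4:inf,v5:inf,v6:inf,v7:2,v8:inf
step 2: dist = v0:0,v1:9,v2:inf,v3:inf,v4:inf,v5:inf,v6:inf,v7:2,v8:inf
step 3: dist = v0:0,v1:9,v2:inf,v3:inf,v4:19,v5:inf,v6:inf,v7:2,v8:inf
step 4: dist = v0:0,v1:9,v2:inf,v3:inf,v4:19,v5:inf,v6:inf,v7:2,v8:inf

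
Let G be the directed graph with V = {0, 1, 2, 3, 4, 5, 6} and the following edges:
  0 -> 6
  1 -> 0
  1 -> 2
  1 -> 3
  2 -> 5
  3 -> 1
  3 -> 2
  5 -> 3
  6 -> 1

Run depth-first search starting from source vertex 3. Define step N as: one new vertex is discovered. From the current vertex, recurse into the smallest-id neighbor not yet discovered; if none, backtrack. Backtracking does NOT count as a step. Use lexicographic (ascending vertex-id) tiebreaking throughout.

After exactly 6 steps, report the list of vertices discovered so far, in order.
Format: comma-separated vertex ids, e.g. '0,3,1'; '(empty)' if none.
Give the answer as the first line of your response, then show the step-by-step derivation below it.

3,1,0,6,2,5

step 1: discover 3; path=3; order=3
step 2: discover 1; path=3>1; order=3,1
step 3: discover 0; path=3>1>0; order=3,1,0
step 4: discover 6; path=3>1>0>6; order=3,1,0,6
step 5: discover 2; path=3>1>2; order=3,1,0,6,2
step 6: discover 5; path=3>1>2>5; order=3,1,0,6,2,5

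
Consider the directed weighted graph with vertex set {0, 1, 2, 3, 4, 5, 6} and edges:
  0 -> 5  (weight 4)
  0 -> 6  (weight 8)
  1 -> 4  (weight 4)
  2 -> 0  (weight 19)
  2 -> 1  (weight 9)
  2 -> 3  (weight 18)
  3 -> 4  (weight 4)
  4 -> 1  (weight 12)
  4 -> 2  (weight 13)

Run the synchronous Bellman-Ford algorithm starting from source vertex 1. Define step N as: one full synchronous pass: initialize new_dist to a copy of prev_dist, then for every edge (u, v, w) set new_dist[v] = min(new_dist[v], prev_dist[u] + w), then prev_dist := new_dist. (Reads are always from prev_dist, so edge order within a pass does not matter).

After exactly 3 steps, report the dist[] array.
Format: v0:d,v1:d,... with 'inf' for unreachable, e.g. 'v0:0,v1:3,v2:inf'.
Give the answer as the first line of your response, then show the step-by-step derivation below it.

v0:36,v1:0,v2:17,v3:35,v4:4,v5:inf,v6:inf

step 1: dist = v0:inf,v1:0,v2:inf,v3:inf,v4:4,v5:inf,v6:inf
step 2: dist = v0:inf,v1:0,v2:17,v3:inf,v4:4,v5:inf,v6:inf
step 3: dist = v0:36,v1:0,v2:17,v3:35,v4:4,v5:inf,v6:inf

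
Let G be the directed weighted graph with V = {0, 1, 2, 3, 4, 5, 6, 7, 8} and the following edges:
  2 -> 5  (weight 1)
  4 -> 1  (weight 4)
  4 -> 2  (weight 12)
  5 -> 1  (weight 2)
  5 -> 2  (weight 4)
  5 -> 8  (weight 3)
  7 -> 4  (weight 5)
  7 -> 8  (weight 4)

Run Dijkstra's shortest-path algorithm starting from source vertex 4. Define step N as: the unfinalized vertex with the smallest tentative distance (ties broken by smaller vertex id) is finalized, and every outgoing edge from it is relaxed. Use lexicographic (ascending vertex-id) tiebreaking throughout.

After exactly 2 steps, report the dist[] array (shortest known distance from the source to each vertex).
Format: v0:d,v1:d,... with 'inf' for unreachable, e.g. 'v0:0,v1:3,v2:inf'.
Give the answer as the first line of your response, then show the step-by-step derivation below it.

v0:inf,v1:4,v2:12,v3:inf,v4:0,v5:inf,v6:inf,v7:inf,v8:inf

step 1: dist = v0:inf,v1:4,v2:12,v3:inf,v4:0,v5:inf,v6:inf,v7:inf,v8:inf
step 2: dist = v0:inf,v1:4,v2:12,v3:inf,v4:0,v5:inf,v6:inf,v7:inf,v8:inf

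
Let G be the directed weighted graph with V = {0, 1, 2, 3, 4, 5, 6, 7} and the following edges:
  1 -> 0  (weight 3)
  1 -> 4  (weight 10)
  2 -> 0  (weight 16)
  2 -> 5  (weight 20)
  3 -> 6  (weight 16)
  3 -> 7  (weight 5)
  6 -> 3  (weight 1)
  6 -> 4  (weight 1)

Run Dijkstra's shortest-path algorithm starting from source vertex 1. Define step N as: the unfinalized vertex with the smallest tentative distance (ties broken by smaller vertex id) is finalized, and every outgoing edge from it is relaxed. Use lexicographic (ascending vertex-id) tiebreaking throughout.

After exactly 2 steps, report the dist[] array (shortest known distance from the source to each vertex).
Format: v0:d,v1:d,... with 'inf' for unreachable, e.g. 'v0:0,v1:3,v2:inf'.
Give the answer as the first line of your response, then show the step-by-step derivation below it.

v0:3,v1:0,v2:inf,v3:inf,v4:10,v5:inf,v6:inf,v7:inf

step 1: dist = v0:3,v1:0,v2:inf,v3:inf,v4:10,v5:inf,v6:inf,v7:inf
step 2: dist = v0:3,v1:0,v2:inf,v3:inf,v4:10,v5:inf,v6:inf,v7:inf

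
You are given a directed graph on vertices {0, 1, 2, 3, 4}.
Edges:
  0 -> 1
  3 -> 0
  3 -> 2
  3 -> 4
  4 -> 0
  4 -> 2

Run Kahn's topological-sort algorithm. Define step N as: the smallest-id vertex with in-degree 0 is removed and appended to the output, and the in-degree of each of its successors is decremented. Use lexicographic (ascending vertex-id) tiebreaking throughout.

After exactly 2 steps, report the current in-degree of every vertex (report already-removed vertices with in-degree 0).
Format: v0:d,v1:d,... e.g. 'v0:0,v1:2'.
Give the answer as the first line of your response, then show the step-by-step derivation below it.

v0:0,v1:1,v2:0,v3:0,v4:0

step 1: output 3; order=[3]; indeg=(1,1,1,0,0)
step 2: output 4; order=[3,4]; indeg=(0,1,0,0,0)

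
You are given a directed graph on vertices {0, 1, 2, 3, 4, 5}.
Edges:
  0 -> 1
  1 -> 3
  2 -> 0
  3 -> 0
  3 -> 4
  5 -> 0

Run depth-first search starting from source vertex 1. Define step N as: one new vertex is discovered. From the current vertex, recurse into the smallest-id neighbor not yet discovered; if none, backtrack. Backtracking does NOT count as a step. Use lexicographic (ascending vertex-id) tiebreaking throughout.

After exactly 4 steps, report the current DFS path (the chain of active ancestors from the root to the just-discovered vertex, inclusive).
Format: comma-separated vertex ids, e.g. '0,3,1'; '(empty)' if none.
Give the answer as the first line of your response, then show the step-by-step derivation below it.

1,3,4

step 1: discover 1; path=1; order=1
step 2: discover 3; path=1>3; order=1,3
step 3: discover 0; path=1>3>0; order=1,3,0
step 4: discover 4; path=1>3>4; order=1,3,0,4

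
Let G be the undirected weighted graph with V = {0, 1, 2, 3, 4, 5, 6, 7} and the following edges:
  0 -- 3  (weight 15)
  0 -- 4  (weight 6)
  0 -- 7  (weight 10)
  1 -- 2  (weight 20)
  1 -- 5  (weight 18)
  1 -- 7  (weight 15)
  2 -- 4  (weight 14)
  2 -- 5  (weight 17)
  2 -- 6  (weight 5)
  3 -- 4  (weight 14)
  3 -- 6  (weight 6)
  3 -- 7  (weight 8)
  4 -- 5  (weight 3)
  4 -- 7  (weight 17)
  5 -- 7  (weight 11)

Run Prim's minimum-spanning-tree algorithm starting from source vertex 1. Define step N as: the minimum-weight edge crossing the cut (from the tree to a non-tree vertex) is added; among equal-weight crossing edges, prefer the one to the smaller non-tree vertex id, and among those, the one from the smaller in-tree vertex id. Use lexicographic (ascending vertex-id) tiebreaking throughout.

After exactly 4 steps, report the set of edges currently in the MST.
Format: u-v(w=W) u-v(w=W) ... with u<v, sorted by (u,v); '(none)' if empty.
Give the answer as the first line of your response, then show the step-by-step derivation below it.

1-7(w=15) 2-6(w=5) 3-6(w=6) 3-7(w=8)

step 1: add edge 1-7 (w=15); MST = {1-7(w=15)}
step 2: add edge 3-7 (w=8); MST = {1-7(w=15) 3-7(w=8)}
step 3: add edge 3-6 (w=6); MST = {1-7(w=15) 3-6(w=6) 3-7(w=8)}
step 4: add edge 2-6 (w=5); MST = {1-7(w=15) 2-6(w=5) 3-6(w=6) 3-7(w=8)}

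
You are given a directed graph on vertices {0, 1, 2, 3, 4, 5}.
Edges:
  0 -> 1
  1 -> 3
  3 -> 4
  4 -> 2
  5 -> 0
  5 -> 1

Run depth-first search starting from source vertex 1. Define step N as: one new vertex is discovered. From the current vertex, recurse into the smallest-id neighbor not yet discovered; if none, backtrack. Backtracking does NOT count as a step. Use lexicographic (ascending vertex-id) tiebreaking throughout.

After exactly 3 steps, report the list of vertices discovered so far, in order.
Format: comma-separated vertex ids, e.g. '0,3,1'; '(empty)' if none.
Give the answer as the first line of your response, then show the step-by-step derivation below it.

1,3,4

step 1: discover 1; path=1; order=1
step 2: discover 3; path=1>3; order=1,3
step 3: discover 4; path=1>3>4; order=1,3,4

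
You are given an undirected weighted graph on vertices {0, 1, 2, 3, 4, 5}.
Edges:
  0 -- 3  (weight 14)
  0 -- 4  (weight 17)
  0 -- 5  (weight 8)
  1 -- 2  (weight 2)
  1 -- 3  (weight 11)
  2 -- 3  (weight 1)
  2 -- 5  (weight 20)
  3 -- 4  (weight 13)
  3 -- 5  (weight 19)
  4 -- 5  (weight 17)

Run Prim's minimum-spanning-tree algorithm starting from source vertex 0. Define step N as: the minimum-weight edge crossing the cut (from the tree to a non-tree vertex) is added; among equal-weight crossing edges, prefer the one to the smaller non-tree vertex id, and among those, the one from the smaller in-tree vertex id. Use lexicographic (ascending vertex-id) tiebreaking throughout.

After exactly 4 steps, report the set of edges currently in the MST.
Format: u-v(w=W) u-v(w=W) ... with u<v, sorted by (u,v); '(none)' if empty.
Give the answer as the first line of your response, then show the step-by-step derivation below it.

0-3(w=14) 0-5(w=8) 1-2(w=2) 2-3(w=1)

step 1: add edge 0-5 (w=8); MST = {0-5(w=8)}
step 2: add edge 0-3 (w=14); MST = {0-3(w=14) 0-5(w=8)}
step 3: add edge 2-3 (w=1); MST = {0-3(w=14) 0-5(w=8) 2-3(w=1)}
step 4: add edge 1-2 (w=2); MST = {0-3(w=14) 0-5(w=8) 1-2(w=2) 2-3(w=1)}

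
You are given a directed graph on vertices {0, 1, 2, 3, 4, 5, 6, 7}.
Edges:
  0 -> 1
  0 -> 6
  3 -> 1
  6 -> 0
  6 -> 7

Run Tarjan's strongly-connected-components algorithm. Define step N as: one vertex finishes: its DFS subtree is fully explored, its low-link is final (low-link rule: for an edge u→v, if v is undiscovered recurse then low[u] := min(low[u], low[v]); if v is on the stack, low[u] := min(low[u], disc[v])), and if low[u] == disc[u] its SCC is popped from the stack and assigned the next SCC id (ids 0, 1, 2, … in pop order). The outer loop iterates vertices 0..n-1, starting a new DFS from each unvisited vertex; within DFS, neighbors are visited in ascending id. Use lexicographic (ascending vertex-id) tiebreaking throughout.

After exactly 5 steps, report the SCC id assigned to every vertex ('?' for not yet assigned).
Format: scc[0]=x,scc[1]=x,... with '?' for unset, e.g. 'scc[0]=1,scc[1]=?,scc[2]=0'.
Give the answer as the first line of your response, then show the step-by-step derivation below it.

scc[0]=2,scc[1]=0,scc[2]=3,scc[3]=?,scc[4]=?,scc[5]=?,scc[6]=2,scc[7]=1

step 1: low=(low[0]=0,low[1]=1,low[2]=?,low[3]=?,low[4]=?,low[5]=?,low[6]=?,low[7]=?); scc=(scc[0]=?,scc[1]=0,scc[2]=?,scc[3]=?,scc[4]=?,scc[5]=?,scc[6]=?,scc[7]=?)
step 2: low=(low[0]=0,low[1]=1,low[2]=?,low[3]=?,low[4]=?,low[5]=?,low[6]=0,low[7]=3); scc=(scc[0]=?,scc[1]=0,scc[2]=?,scc[3]=?,scc[4]=?,scc[5]=?,scc[6]=?,scc[7]=1)
step 3: low=(low[0]=0,low[1]=1,low[2]=?,low[3]=?,low[4]=?,low[5]=?,low[6]=0,low[7]=3); scc=(scc[0]=?,scc[1]=0,scc[2]=?,scc[3]=?,scc[4]=?,scc[5]=?,scc[6]=?,scc[7]=1)
step 4: low=(low[0]=0,low[1]=1,low[2]=?,low[3]=?,low[4]=?,low[5]=?,low[6]=0,low[7]=3); scc=(scc[0]=2,scc[1]=0,scc[2]=?,scc[3]=?,scc[4]=?,scc[5]=?,scc[6]=2,scc[7]=1)
step 5: low=(low[0]=0,low[1]=1,low[2]=4,low[3]=?,low[4]=?,low[5]=?,low[6]=0,low[7]=3); scc=(scc[0]=2,scc[1]=0,scc[2]=3,scc[3]=?,scc[4]=?,scc[5]=?,scc[6]=2,scc[7]=1)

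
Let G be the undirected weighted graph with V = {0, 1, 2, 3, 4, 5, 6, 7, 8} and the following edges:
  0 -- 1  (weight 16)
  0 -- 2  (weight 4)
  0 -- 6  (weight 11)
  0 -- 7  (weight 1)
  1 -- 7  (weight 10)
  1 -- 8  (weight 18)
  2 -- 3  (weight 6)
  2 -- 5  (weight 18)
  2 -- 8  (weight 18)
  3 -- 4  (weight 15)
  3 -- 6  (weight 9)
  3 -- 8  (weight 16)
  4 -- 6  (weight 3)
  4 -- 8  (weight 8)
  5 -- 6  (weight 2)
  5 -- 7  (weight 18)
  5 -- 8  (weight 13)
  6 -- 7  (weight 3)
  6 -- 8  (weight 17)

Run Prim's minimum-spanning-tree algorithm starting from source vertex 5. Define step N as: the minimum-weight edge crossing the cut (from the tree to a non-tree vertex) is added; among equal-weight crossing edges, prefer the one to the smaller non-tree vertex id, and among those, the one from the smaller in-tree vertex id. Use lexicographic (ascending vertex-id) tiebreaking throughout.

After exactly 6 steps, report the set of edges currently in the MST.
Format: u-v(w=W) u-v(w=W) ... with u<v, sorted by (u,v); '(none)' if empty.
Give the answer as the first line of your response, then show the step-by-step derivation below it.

0-2(w=4) 0-7(w=1) 2-3(w=6) 4-6(w=3) 5-6(w=2) 6-7(w=3)

step 1: add edge 5-6 (w=2); MST = {5-6(w=2)}
step 2: add edge 4-6 (w=3); MST = {4-6(w=3) 5-6(w=2)}
step 3: add edge 6-7 (w=3); MST = {4-6(w=3) 5-6(w=2) 6-7(w=3)}
step 4: add edge 0-7 (w=1); MST = {0-7(w=1) 4-6(w=3) 5-6(w=2) 6-7(w=3)}
step 5: add edge 0-2 (w=4); MST = {0-2(w=4) 0-7(w=1) 4-6(w=3) 5-6(w=2) 6-7(w=3)}
step 6: add edge 2-3 (w=6); MST = {0-2(w=4) 0-7(w=1) 2-3(w=6) 4-6(w=3) 5-6(w=2) 6-7(w=3)}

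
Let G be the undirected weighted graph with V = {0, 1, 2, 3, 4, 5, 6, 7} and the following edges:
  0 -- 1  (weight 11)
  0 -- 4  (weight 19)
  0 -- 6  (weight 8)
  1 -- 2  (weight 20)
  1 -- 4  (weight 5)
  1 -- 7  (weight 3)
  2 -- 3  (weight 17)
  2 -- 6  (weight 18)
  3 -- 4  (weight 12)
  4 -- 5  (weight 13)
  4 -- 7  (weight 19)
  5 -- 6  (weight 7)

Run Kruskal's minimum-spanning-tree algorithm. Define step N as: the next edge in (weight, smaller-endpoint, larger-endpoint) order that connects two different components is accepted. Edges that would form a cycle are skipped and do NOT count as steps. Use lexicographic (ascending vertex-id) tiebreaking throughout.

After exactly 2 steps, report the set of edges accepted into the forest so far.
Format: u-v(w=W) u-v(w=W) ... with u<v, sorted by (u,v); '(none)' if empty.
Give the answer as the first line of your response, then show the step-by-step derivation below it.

1-4(w=5) 1-7(w=3)

step 1: add edge 1-7 (w=3); MST = {1-7(w=3)}
step 2: add edge 1-4 (w=5); MST = {1-4(w=5) 1-7(w=3)}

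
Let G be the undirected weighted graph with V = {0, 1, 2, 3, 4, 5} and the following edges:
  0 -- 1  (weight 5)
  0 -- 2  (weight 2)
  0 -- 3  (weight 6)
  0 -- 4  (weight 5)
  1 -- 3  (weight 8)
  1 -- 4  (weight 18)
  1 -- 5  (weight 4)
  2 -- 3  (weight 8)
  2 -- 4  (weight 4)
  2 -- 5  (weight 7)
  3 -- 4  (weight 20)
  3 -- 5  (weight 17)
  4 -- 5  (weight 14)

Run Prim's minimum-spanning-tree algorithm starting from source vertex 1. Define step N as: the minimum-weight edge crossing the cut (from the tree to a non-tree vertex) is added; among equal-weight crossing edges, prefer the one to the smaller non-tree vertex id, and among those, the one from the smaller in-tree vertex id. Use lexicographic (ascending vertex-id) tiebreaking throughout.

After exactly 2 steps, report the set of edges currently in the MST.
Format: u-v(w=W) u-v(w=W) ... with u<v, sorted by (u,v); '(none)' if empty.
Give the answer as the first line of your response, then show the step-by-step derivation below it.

0-1(w=5) 1-5(w=4)

step 1: add edge 1-5 (w=4); MST = {1-5(w=4)}
step 2: add edge 0-1 (w=5); MST = {0-1(w=5) 1-5(w=4)}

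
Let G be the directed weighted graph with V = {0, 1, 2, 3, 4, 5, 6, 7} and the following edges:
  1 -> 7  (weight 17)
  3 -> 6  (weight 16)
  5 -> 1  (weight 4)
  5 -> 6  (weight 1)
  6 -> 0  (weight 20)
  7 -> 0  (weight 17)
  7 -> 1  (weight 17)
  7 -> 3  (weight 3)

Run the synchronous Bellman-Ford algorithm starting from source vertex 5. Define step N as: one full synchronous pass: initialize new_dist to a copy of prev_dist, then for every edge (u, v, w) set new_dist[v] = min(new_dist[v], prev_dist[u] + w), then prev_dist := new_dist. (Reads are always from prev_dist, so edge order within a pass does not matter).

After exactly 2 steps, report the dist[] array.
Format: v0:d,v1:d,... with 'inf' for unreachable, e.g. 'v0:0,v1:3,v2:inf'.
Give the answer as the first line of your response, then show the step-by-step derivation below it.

v0:21,v1:4,v2:inf,v3:inf,v4:inf,v5:0,v6:1,v7:21

step 1: dist = v0:inf,v1:4,v2:inf,v3:inf,v4:inf,v5:0,v6:1,v7:inf
step 2: dist = v0:21,v1:4,v2:inf,v3:inf,v4:inf,v5:0,v6:1,v7:21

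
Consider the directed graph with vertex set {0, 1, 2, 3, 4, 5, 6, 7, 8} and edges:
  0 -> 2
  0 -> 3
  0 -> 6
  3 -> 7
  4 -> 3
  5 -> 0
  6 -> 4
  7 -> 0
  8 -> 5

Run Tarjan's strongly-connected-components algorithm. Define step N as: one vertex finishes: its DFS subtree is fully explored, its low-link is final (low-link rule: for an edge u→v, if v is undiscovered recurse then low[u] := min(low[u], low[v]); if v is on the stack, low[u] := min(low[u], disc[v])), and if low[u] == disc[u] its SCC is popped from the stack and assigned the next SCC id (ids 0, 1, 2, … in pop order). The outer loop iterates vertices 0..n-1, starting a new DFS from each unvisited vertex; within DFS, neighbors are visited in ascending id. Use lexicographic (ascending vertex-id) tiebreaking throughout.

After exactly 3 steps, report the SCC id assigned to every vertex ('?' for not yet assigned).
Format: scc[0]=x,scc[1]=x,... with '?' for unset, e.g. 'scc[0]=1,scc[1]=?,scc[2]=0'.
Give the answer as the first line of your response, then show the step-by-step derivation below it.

scc[0]=?,scc[1]=?,scc[2]=0,scc[3]=?,scc[4]=?,scc[5]=?,scc[6]=?,scc[7]=?,scc[8]=?

step 1: low=(low[0]=0,low[1]=?,low[2]=1,low[3]=?,low[4]=?,low[5]=?,low[6]=?,low[7]=?,low[8]=?); scc=(scc[0]=?,scc[1]=?,scc[2]=0,scc[3]=?,scc[4]=?,scc[5]=?,scc[6]=?,scc[7]=?,scc[8]=?)
step 2: low=(low[0]=0,low[1]=?,low[2]=1,low[3]=2,low[4]=?,low[5]=?,low[6]=?,low[7]=0,low[8]=?); scc=(scc[0]=?,scc[1]=?,scc[2]=0,scc[3]=?,scc[4]=?,scc[5]=?,scc[6]=?,scc[7]=?,scc[8]=?)
step 3: low=(low[0]=0,low[1]=?,low[2]=1,low[3]=0,low[4]=?,low[5]=?,low[6]=?,low[7]=0,low[8]=?); scc=(scc[0]=?,scc[1]=?,scc[2]=0,scc[3]=?,scc[4]=?,scc[5]=?,scc[6]=?,scc[7]=?,scc[8]=?)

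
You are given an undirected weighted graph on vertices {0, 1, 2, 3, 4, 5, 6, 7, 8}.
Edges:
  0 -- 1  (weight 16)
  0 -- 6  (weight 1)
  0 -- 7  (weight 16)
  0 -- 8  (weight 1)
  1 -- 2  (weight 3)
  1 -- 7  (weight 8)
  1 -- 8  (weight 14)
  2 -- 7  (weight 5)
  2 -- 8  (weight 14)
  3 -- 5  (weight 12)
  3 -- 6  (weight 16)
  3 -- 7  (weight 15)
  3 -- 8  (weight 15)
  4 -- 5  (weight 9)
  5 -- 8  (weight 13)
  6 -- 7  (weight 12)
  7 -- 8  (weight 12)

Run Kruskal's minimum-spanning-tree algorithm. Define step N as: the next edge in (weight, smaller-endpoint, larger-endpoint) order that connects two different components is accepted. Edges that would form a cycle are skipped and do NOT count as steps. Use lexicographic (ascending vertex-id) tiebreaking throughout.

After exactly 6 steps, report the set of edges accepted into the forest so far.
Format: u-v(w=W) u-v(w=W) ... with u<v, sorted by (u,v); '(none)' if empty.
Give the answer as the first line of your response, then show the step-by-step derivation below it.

0-6(w=1) 0-8(w=1) 1-2(w=3) 2-7(w=5) 3-5(w=12) 4-5(w=9)

step 1: add edge 0-6 (w=1); MST = {0-6(w=1)}
step 2: add edge 0-8 (w=1); MST = {0-6(w=1) 0-8(w=1)}
step 3: add edge 1-2 (w=3); MST = {0-6(w=1) 0-8(w=1) 1-2(w=3)}
step 4: add edge 2-7 (w=5); MST = {0-6(w=1) 0-8(w=1) 1-2(w=3) 2-7(w=5)}
step 5: add edge 4-5 (w=9); MST = {0-6(w=1) 0-8(w=1) 1-2(w=3) 2-7(w=5) 4-5(w=9)}
step 6: add edge 3-5 (w=12); MST = {0-6(w=1) 0-8(w=1) 1-2(w=3) 2-7(w=5) 3-5(w=12) 4-5(w=9)}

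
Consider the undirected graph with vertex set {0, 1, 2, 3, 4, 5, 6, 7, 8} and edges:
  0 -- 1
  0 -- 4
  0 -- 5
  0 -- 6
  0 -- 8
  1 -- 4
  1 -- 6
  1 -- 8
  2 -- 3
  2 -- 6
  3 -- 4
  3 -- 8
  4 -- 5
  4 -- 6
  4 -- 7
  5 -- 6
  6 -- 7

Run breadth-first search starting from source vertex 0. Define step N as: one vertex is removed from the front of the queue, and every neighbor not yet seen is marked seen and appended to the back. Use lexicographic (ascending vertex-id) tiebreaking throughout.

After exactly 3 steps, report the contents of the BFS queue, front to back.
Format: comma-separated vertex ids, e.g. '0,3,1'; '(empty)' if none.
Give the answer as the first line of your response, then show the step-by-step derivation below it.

5,6,8,3,7

step 1: dequeue 0; queue=[1,4,5,6,8]; order=0
step 2: dequeue 1; queue=[4,5,6,8]; order=0,1
step 3: dequeue 4; queue=[5,6,8,3,7]; order=0,1,4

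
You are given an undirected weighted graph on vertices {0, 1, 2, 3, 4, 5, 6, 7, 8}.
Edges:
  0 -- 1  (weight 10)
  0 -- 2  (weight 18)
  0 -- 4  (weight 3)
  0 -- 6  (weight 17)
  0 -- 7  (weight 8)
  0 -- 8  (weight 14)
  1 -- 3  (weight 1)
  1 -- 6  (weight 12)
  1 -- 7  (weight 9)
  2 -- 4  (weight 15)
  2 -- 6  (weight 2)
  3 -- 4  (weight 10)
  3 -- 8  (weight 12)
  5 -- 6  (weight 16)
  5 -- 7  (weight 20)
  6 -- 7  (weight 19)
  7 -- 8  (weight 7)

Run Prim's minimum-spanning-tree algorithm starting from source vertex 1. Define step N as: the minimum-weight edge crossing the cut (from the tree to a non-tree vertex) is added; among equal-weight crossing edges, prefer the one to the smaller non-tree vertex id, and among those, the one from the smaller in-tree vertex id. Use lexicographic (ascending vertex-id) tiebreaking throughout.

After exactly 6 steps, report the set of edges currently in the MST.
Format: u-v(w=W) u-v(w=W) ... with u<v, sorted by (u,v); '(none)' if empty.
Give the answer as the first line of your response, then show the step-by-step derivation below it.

0-4(w=3) 0-7(w=8) 1-3(w=1) 1-6(w=12) 1-7(w=9) 7-8(w=7)

step 1: add edge 1-3 (w=1); MST = {1-3(w=1)}
step 2: add edge 1-7 (w=9); MST = {1-3(w=1) 1-7(w=9)}
step 3: add edge 7-8 (w=7); MST = {1-3(w=1) 1-7(w=9) 7-8(w=7)}
step 4: add edge 0-7 (w=8); MST = {0-7(w=8) 1-3(w=1) 1-7(w=9) 7-8(w=7)}
step 5: add edge 0-4 (w=3); MST = {0-4(w=3) 0-7(w=8) 1-3(w=1) 1-7(w=9) 7-8(w=7)}
step 6: add edge 1-6 (w=12); MST = {0-4(w=3) 0-7(w=8) 1-3(w=1) 1-6(w=12) 1-7(w=9) 7-8(w=7)}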